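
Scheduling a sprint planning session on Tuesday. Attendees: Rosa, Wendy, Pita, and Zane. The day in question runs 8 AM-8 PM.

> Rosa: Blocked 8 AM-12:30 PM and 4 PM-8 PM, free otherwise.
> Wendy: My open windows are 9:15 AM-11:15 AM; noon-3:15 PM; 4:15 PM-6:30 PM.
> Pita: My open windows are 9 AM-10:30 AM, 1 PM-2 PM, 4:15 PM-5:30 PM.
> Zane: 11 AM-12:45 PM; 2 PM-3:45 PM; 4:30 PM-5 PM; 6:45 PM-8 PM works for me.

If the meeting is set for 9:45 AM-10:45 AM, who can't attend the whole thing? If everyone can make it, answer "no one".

Pita, Rosa, Zane

Rosa free: 12:30-16:00 (invert busy blocks within the working day).
Wendy free: 09:15-11:15, 12:00-15:15, 16:15-18:30.
Pita free: 09:00-10:30, 13:00-14:00, 16:15-17:30.
Zane free: 11:00-12:45, 14:00-15:45, 16:30-17:00, 18:45-20:00.
Rosa: not fully free for 09:45-10:45. Wendy: free for 09:45-10:45. Pita: not fully free for 09:45-10:45. Zane: not fully free for 09:45-10:45.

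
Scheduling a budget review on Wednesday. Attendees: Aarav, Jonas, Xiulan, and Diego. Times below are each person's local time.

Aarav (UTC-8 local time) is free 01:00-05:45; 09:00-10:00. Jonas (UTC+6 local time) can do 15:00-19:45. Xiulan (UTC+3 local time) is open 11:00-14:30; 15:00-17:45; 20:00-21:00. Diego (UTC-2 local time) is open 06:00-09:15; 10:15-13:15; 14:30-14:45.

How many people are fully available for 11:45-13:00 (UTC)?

Aarav in UTC: 09:00-13:45, 17:00-18:00 (add 8h to convert from UTC-8).
Jonas in UTC: 09:00-13:45 (subtract 6h to convert from UTC+6).
Xiulan in UTC: 08:00-11:30, 12:00-14:45, 17:00-18:00 (subtract 3h to convert from UTC+3).
Diego in UTC: 08:00-11:15, 12:15-15:15, 16:30-16:45 (add 2h to convert from UTC-2).
Aarav and Jonas can make the full 11:45-13:00 slot — that's 2.

2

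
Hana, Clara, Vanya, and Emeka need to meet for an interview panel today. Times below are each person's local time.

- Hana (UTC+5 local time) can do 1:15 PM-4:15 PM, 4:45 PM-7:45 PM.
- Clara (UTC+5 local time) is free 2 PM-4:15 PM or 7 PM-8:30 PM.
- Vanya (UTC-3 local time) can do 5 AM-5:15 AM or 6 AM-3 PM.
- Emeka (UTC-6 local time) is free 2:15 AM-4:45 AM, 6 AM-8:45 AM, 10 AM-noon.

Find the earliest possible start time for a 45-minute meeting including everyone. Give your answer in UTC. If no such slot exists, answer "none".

09:00

Hana in UTC: 08:15-11:15, 11:45-14:45 (subtract 5h to convert from UTC+5).
Clara in UTC: 09:00-11:15, 14:00-15:30 (subtract 5h to convert from UTC+5).
Vanya in UTC: 08:00-08:15, 09:00-18:00 (add 3h to convert from UTC-3).
Emeka in UTC: 08:15-10:45, 12:00-14:45, 16:00-18:00 (add 6h to convert from UTC-6).
Hana ∩ Clara: 09:00-11:15, 14:00-14:45.
Hana ∩ Clara ∩ Vanya: 09:00-11:15, 14:00-14:45.
Hana ∩ Clara ∩ Vanya ∩ Emeka: 09:00-10:45, 14:00-14:45.
So the common availability across everyone is 09:00-10:45, 14:00-14:45.
The first common window of at least 45 minutes is 09:00-10:45, so the earliest start is 09:00.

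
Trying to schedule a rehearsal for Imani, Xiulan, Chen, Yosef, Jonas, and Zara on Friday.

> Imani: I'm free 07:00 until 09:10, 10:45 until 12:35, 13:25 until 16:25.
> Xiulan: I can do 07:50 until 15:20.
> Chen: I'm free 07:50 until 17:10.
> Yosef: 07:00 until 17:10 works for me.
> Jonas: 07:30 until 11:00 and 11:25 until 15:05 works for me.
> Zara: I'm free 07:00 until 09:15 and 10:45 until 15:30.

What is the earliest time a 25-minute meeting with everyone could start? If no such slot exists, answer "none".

Imani ∩ Xiulan: 07:50-09:10, 10:45-12:35, 13:25-15:20.
Imani ∩ Xiulan ∩ Chen: 07:50-09:10, 10:45-12:35, 13:25-15:20.
Imani ∩ Xiulan ∩ Chen ∩ Yosef: 07:50-09:10, 10:45-12:35, 13:25-15:20.
Imani ∩ Xiulan ∩ Chen ∩ Yosef ∩ Jonas: 07:50-09:10, 10:45-11:00, 11:25-12:35, 13:25-15:05.
Imani ∩ Xiulan ∩ Chen ∩ Yosef ∩ Jonas ∩ Zara: 07:50-09:10, 10:45-11:00, 11:25-12:35, 13:25-15:05.
So the common availability across everyone is 07:50-09:10, 10:45-11:00, 11:25-12:35, 13:25-15:05.
The first common window of at least 25 minutes is 07:50-09:10, so the earliest start is 07:50.

07:50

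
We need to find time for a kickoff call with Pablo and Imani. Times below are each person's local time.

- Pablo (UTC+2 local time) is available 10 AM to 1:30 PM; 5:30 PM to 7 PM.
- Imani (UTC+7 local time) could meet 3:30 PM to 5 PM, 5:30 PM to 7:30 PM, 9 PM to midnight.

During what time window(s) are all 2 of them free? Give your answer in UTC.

08:30-10:00, 10:30-11:30, 15:30-17:00

Pablo in UTC: 08:00-11:30, 15:30-17:00 (subtract 2h to convert from UTC+2).
Imani in UTC: 08:30-10:00, 10:30-12:30, 14:00-17:00 (subtract 7h to convert from UTC+7).
Pablo ∩ Imani: 08:30-10:00, 10:30-11:30, 15:30-17:00.
Those are the intersection windows.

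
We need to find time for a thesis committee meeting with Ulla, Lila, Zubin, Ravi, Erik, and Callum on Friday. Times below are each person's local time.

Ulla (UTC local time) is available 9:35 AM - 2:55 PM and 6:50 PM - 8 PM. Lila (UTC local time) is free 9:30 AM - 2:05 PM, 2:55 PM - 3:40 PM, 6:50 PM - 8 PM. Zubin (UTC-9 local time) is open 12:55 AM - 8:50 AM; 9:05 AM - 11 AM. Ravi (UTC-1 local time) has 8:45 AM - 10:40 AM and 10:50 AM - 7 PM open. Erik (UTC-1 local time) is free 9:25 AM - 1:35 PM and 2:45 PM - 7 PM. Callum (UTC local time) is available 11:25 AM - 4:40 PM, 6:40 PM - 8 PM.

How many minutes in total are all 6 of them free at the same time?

220

Ulla in UTC: 09:35-14:55, 18:50-20:00.
Lila in UTC: 09:30-14:05, 14:55-15:40, 18:50-20:00.
Zubin in UTC: 09:55-17:50, 18:05-20:00 (add 9h to convert from UTC-9).
Ravi in UTC: 09:45-11:40, 11:50-20:00 (add 1h to convert from UTC-1).
Erik in UTC: 10:25-14:35, 15:45-20:00 (add 1h to convert from UTC-1).
Callum in UTC: 11:25-16:40, 18:40-20:00.
Ulla ∩ Lila: 09:35-14:05, 18:50-20:00.
Ulla ∩ Lila ∩ Zubin: 09:55-14:05, 18:50-20:00.
Ulla ∩ Lila ∩ Zubin ∩ Ravi: 09:55-11:40, 11:50-14:05, 18:50-20:00.
Ulla ∩ Lila ∩ Zubin ∩ Ravi ∩ Erik: 10:25-11:40, 11:50-14:05, 18:50-20:00.
Ulla ∩ Lila ∩ Zubin ∩ Ravi ∩ Erik ∩ Callum: 11:25-11:40, 11:50-14:05, 18:50-20:00.
So the common availability across everyone is 11:25-11:40, 11:50-14:05, 18:50-20:00.
Summing the common windows: 15 + 135 + 70 = 220 minutes.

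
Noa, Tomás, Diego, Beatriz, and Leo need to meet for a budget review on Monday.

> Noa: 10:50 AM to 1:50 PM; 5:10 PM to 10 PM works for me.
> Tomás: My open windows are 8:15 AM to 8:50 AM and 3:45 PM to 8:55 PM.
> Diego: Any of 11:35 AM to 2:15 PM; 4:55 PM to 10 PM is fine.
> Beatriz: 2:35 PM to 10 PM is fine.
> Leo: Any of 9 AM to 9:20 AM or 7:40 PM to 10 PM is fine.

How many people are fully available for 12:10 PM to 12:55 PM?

Noa and Diego can make the full 12:10-12:55 slot — that's 2.

2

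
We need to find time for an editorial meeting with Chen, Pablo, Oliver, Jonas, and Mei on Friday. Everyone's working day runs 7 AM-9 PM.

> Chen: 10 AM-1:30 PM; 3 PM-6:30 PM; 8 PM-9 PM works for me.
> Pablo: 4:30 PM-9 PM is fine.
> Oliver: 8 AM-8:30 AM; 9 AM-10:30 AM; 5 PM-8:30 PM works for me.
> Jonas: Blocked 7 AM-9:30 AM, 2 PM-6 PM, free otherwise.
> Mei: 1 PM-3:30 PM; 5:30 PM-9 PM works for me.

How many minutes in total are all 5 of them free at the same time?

60

Chen free: 10:00-13:30, 15:00-18:30, 20:00-21:00.
Pablo free: 16:30-21:00.
Oliver free: 08:00-08:30, 09:00-10:30, 17:00-20:30.
Jonas free: 09:30-14:00, 18:00-21:00 (invert busy blocks within the working day).
Mei free: 13:00-15:30, 17:30-21:00.
Chen ∩ Pablo: 16:30-18:30, 20:00-21:00.
Chen ∩ Pablo ∩ Oliver: 17:00-18:30, 20:00-20:30.
Chen ∩ Pablo ∩ Oliver ∩ Jonas: 18:00-18:30, 20:00-20:30.
Chen ∩ Pablo ∩ Oliver ∩ Jonas ∩ Mei: 18:00-18:30, 20:00-20:30.
Summing the common windows: 30 + 30 = 60 minutes.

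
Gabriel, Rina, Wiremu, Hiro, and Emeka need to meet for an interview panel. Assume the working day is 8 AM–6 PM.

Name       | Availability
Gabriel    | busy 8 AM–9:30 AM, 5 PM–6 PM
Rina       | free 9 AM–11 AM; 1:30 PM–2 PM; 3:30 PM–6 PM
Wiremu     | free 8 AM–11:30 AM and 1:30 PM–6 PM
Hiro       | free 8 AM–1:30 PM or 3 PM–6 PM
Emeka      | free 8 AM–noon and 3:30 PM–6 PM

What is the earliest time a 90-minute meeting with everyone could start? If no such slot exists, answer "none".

Gabriel free: 09:30-17:00 (invert busy blocks within the working day).
Rina free: 09:00-11:00, 13:30-14:00, 15:30-18:00.
Wiremu free: 08:00-11:30, 13:30-18:00.
Hiro free: 08:00-13:30, 15:00-18:00.
Emeka free: 08:00-12:00, 15:30-18:00.
Gabriel ∩ Rina: 09:30-11:00, 13:30-14:00, 15:30-17:00.
Gabriel ∩ Rina ∩ Wiremu: 09:30-11:00, 13:30-14:00, 15:30-17:00.
Gabriel ∩ Rina ∩ Wiremu ∩ Hiro: 09:30-11:00, 15:30-17:00.
Gabriel ∩ Rina ∩ Wiremu ∩ Hiro ∩ Emeka: 09:30-11:00, 15:30-17:00.
The first common window of at least 90 minutes is 09:30-11:00, so the earliest start is 09:30.

09:30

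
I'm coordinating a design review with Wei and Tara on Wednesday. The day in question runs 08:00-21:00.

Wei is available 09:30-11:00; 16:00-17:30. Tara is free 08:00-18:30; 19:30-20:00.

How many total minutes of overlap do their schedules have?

180

Wei ∩ Tara: 09:30-11:00, 16:00-17:30.
So the common availability across everyone is 09:30-11:00, 16:00-17:30.
Summing the common windows: 90 + 90 = 180 minutes.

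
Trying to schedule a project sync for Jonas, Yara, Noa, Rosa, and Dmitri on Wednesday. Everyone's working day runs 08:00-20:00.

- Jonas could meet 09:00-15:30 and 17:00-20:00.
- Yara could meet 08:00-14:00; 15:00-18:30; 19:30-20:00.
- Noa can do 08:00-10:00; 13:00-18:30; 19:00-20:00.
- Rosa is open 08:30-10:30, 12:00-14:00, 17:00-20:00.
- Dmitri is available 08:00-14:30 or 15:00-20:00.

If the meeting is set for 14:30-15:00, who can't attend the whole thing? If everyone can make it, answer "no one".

Dmitri, Rosa, Yara

Jonas: free for 14:30-15:00. Yara: not fully free for 14:30-15:00. Noa: free for 14:30-15:00. Rosa: not fully free for 14:30-15:00. Dmitri: not fully free for 14:30-15:00.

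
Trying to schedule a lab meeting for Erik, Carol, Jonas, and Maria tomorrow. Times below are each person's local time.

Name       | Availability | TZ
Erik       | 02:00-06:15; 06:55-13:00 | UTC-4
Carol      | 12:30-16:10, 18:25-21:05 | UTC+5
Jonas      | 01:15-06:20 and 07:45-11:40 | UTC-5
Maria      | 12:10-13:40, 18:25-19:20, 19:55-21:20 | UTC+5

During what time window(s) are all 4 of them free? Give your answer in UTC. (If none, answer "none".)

07:30-08:40, 13:25-14:20, 14:55-16:05

Erik in UTC: 06:00-10:15, 10:55-17:00 (add 4h to convert from UTC-4).
Carol in UTC: 07:30-11:10, 13:25-16:05 (subtract 5h to convert from UTC+5).
Jonas in UTC: 06:15-11:20, 12:45-16:40 (add 5h to convert from UTC-5).
Maria in UTC: 07:10-08:40, 13:25-14:20, 14:55-16:20 (subtract 5h to convert from UTC+5).
Erik ∩ Carol: 07:30-10:15, 10:55-11:10, 13:25-16:05.
Erik ∩ Carol ∩ Jonas: 07:30-10:15, 10:55-11:10, 13:25-16:05.
Erik ∩ Carol ∩ Jonas ∩ Maria: 07:30-08:40, 13:25-14:20, 14:55-16:05.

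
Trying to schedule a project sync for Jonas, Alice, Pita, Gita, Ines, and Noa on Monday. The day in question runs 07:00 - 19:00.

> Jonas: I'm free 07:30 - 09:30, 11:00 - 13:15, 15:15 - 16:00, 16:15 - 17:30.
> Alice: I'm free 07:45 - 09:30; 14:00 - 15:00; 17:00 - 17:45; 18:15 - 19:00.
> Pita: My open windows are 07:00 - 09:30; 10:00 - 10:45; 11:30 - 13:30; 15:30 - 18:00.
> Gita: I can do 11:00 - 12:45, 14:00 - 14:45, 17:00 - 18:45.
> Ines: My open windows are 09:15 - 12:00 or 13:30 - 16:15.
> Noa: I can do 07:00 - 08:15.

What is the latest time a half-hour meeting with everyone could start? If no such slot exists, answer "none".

none

Jonas ∩ Alice: 07:45-09:30, 17:00-17:30.
Jonas ∩ Alice ∩ Pita: 07:45-09:30, 17:00-17:30.
Jonas ∩ Alice ∩ Pita ∩ Gita: 17:00-17:30.
Jonas ∩ Alice ∩ Pita ∩ Gita ∩ Ines: ∅.
Jonas ∩ Alice ∩ Pita ∩ Gita ∩ Ines ∩ Noa: ∅.
There is no time when everyone is free.
No common window is at least 30 minutes long.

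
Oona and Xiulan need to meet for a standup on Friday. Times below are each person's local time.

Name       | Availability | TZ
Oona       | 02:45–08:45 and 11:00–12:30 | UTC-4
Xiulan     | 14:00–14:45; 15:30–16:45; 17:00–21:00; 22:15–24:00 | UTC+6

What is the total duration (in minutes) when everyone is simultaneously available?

240

Oona in UTC: 06:45-12:45, 15:00-16:30 (add 4h to convert from UTC-4).
Xiulan in UTC: 08:00-08:45, 09:30-10:45, 11:00-15:00, 16:15-18:00 (subtract 6h to convert from UTC+6).
Oona ∩ Xiulan: 08:00-08:45, 09:30-10:45, 11:00-12:45, 16:15-16:30.
Those are the intersection windows.
Summing the common windows: 45 + 75 + 105 + 15 = 240 minutes.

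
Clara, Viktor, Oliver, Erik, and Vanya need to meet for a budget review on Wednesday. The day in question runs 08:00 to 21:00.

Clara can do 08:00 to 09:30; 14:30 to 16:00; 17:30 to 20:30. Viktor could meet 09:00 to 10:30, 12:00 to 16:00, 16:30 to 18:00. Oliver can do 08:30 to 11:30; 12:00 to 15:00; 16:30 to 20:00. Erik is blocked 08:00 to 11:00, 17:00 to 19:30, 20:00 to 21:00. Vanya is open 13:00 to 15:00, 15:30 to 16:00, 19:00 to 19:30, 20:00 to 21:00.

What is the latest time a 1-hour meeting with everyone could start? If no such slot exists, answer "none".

Clara free: 08:00-09:30, 14:30-16:00, 17:30-20:30.
Viktor free: 09:00-10:30, 12:00-16:00, 16:30-18:00.
Oliver free: 08:30-11:30, 12:00-15:00, 16:30-20:00.
Erik free: 11:00-17:00, 19:30-20:00 (invert busy blocks within the working day).
Vanya free: 13:00-15:00, 15:30-16:00, 19:00-19:30, 20:00-21:00.
Clara ∩ Viktor: 09:00-09:30, 14:30-16:00, 17:30-18:00.
Clara ∩ Viktor ∩ Oliver: 09:00-09:30, 14:30-15:00, 17:30-18:00.
Clara ∩ Viktor ∩ Oliver ∩ Erik: 14:30-15:00.
Clara ∩ Viktor ∩ Oliver ∩ Erik ∩ Vanya: 14:30-15:00.
No common window is at least 60 minutes long.

none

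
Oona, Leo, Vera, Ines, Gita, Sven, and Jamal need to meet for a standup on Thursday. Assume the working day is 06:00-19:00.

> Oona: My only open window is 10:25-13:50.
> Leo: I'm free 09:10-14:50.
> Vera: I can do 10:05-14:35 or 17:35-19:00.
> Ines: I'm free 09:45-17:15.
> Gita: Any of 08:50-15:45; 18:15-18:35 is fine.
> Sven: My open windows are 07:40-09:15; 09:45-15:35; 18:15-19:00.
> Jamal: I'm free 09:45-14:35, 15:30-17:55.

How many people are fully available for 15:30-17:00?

2

Ines and Jamal can make the full 15:30-17:00 slot — that's 2.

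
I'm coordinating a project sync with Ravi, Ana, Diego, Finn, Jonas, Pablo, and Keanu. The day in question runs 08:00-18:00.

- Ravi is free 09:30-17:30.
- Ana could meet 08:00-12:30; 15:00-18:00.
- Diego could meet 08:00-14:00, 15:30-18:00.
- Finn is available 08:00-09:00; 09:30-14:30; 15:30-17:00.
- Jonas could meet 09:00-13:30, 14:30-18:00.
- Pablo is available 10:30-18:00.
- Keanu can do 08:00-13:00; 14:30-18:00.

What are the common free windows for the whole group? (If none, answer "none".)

10:30-12:30, 15:30-17:00

Ravi ∩ Ana: 09:30-12:30, 15:00-17:30.
Ravi ∩ Ana ∩ Diego: 09:30-12:30, 15:30-17:30.
Ravi ∩ Ana ∩ Diego ∩ Finn: 09:30-12:30, 15:30-17:00.
Ravi ∩ Ana ∩ Diego ∩ Finn ∩ Jonas: 09:30-12:30, 15:30-17:00.
Ravi ∩ Ana ∩ Diego ∩ Finn ∩ Jonas ∩ Pablo: 10:30-12:30, 15:30-17:00.
Ravi ∩ Ana ∩ Diego ∩ Finn ∩ Jonas ∩ Pablo ∩ Keanu: 10:30-12:30, 15:30-17:00.
Those are the intersection windows.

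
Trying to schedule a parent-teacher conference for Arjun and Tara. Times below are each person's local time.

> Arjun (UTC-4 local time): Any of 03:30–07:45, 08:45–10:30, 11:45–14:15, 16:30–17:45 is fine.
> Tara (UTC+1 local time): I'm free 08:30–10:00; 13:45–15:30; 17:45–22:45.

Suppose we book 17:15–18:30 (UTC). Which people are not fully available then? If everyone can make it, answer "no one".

Arjun in UTC: 07:30-11:45, 12:45-14:30, 15:45-18:15, 20:30-21:45 (add 4h to convert from UTC-4).
Tara in UTC: 07:30-09:00, 12:45-14:30, 16:45-21:45 (subtract 1h to convert from UTC+1).
Arjun: not fully free for 17:15-18:30. Tara: free for 17:15-18:30.

Arjun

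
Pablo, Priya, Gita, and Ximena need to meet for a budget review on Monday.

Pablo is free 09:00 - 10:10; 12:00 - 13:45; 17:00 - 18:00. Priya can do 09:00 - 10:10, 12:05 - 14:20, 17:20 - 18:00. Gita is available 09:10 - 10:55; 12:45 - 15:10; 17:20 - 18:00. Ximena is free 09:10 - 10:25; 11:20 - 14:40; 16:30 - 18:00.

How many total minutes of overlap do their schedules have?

160

Pablo ∩ Priya: 09:00-10:10, 12:05-13:45, 17:20-18:00.
Pablo ∩ Priya ∩ Gita: 09:10-10:10, 12:45-13:45, 17:20-18:00.
Pablo ∩ Priya ∩ Gita ∩ Ximena: 09:10-10:10, 12:45-13:45, 17:20-18:00.
So the common availability across everyone is 09:10-10:10, 12:45-13:45, 17:20-18:00.
Summing the common windows: 60 + 60 + 40 = 160 minutes.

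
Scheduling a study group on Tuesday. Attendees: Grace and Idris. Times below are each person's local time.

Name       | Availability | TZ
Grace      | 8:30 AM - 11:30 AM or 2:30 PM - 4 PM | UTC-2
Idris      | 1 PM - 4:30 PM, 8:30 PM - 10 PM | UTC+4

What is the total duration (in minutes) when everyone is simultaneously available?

Grace in UTC: 10:30-13:30, 16:30-18:00 (add 2h to convert from UTC-2).
Idris in UTC: 09:00-12:30, 16:30-18:00 (subtract 4h to convert from UTC+4).
Grace ∩ Idris: 10:30-12:30, 16:30-18:00.
Those are the intersection windows.
Summing the common windows: 120 + 90 = 210 minutes.

210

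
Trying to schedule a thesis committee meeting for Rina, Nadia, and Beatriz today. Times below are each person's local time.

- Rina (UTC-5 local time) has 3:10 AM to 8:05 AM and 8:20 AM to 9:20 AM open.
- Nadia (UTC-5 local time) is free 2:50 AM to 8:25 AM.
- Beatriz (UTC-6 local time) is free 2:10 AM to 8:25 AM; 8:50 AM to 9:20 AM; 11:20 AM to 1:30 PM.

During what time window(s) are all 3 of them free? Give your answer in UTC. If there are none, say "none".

08:10-13:05, 13:20-13:25

Rina in UTC: 08:10-13:05, 13:20-14:20 (add 5h to convert from UTC-5).
Nadia in UTC: 07:50-13:25 (add 5h to convert from UTC-5).
Beatriz in UTC: 08:10-14:25, 14:50-15:20, 17:20-19:30 (add 6h to convert from UTC-6).
Rina ∩ Nadia: 08:10-13:05, 13:20-13:25.
Rina ∩ Nadia ∩ Beatriz: 08:10-13:05, 13:20-13:25.
So the common availability across everyone is 08:10-13:05, 13:20-13:25.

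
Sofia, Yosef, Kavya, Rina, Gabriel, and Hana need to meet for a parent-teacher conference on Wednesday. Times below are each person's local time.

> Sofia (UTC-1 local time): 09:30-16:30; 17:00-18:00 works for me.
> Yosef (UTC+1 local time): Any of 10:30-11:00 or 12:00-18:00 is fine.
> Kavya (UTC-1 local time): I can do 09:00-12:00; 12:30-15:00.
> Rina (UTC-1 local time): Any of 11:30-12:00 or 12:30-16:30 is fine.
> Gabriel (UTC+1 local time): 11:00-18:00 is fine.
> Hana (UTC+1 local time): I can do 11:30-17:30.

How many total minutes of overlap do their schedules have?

180

Sofia in UTC: 10:30-17:30, 18:00-19:00 (add 1h to convert from UTC-1).
Yosef in UTC: 09:30-10:00, 11:00-17:00 (subtract 1h to convert from UTC+1).
Kavya in UTC: 10:00-13:00, 13:30-16:00 (add 1h to convert from UTC-1).
Rina in UTC: 12:30-13:00, 13:30-17:30 (add 1h to convert from UTC-1).
Gabriel in UTC: 10:00-17:00 (subtract 1h to convert from UTC+1).
Hana in UTC: 10:30-16:30 (subtract 1h to convert from UTC+1).
Sofia ∩ Yosef: 11:00-17:00.
Sofia ∩ Yosef ∩ Kavya: 11:00-13:00, 13:30-16:00.
Sofia ∩ Yosef ∩ Kavya ∩ Rina: 12:30-13:00, 13:30-16:00.
Sofia ∩ Yosef ∩ Kavya ∩ Rina ∩ Gabriel: 12:30-13:00, 13:30-16:00.
Sofia ∩ Yosef ∩ Kavya ∩ Rina ∩ Gabriel ∩ Hana: 12:30-13:00, 13:30-16:00.
Those are the intersection windows.
Summing the common windows: 30 + 150 = 180 minutes.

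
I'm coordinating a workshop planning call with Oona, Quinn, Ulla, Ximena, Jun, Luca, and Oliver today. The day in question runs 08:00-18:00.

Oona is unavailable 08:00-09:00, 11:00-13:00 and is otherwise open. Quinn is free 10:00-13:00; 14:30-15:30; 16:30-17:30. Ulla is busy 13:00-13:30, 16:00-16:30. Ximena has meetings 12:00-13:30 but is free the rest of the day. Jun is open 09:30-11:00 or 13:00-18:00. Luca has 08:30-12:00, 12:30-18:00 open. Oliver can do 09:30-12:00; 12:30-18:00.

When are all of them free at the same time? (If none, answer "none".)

10:00-11:00, 14:30-15:30, 16:30-17:30

Oona free: 09:00-11:00, 13:00-18:00 (invert busy blocks within the working day).
Quinn free: 10:00-13:00, 14:30-15:30, 16:30-17:30.
Ulla free: 08:00-13:00, 13:30-16:00, 16:30-18:00 (invert busy blocks within the working day).
Ximena free: 08:00-12:00, 13:30-18:00 (invert busy blocks within the working day).
Jun free: 09:30-11:00, 13:00-18:00.
Luca free: 08:30-12:00, 12:30-18:00.
Oliver free: 09:30-12:00, 12:30-18:00.
Oona ∩ Quinn: 10:00-11:00, 14:30-15:30, 16:30-17:30.
Oona ∩ Quinn ∩ Ulla: 10:00-11:00, 14:30-15:30, 16:30-17:30.
Oona ∩ Quinn ∩ Ulla ∩ Ximena: 10:00-11:00, 14:30-15:30, 16:30-17:30.
Oona ∩ Quinn ∩ Ulla ∩ Ximena ∩ Jun: 10:00-11:00, 14:30-15:30, 16:30-17:30.
Oona ∩ Quinn ∩ Ulla ∩ Ximena ∩ Jun ∩ Luca: 10:00-11:00, 14:30-15:30, 16:30-17:30.
Oona ∩ Quinn ∩ Ulla ∩ Ximena ∩ Jun ∩ Luca ∩ Oliver: 10:00-11:00, 14:30-15:30, 16:30-17:30.
Those are the intersection windows.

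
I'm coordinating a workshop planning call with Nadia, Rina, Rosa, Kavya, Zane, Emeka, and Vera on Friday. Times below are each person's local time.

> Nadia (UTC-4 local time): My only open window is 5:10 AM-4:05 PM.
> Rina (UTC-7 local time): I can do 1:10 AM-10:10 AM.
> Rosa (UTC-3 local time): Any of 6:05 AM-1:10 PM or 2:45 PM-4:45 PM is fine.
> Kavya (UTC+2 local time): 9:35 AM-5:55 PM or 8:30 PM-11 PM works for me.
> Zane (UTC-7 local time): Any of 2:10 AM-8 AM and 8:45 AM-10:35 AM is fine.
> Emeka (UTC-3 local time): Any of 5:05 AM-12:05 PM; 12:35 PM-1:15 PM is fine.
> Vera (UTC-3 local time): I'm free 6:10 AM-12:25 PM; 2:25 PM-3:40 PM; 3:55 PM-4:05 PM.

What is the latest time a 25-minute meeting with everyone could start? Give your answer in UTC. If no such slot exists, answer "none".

14:35

Nadia in UTC: 09:10-20:05 (add 4h to convert from UTC-4).
Rina in UTC: 08:10-17:10 (add 7h to convert from UTC-7).
Rosa in UTC: 09:05-16:10, 17:45-19:45 (add 3h to convert from UTC-3).
Kavya in UTC: 07:35-15:55, 18:30-21:00 (subtract 2h to convert from UTC+2).
Zane in UTC: 09:10-15:00, 15:45-17:35 (add 7h to convert from UTC-7).
Emeka in UTC: 08:05-15:05, 15:35-16:15 (add 3h to convert from UTC-3).
Vera in UTC: 09:10-15:25, 17:25-18:40, 18:55-19:05 (add 3h to convert from UTC-3).
Nadia ∩ Rina: 09:10-17:10.
Nadia ∩ Rina ∩ Rosa: 09:10-16:10.
Nadia ∩ Rina ∩ Rosa ∩ Kavya: 09:10-15:55.
Nadia ∩ Rina ∩ Rosa ∩ Kavya ∩ Zane: 09:10-15:00, 15:45-15:55.
Nadia ∩ Rina ∩ Rosa ∩ Kavya ∩ Zane ∩ Emeka: 09:10-15:00, 15:45-15:55.
Nadia ∩ Rina ∩ Rosa ∩ Kavya ∩ Zane ∩ Emeka ∩ Vera: 09:10-15:00.
Those are the intersection windows.
The last common window of at least 25 minutes is 09:10-15:00; a 25-minute meeting can start as late as 14:35 and still end by 15:00.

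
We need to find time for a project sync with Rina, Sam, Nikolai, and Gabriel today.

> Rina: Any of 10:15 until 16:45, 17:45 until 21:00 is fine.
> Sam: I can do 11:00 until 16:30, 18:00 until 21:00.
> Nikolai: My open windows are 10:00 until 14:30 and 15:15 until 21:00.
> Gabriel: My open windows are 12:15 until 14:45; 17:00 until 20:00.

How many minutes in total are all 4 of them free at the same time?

255

Rina ∩ Sam: 11:00-16:30, 18:00-21:00.
Rina ∩ Sam ∩ Nikolai: 11:00-14:30, 15:15-16:30, 18:00-21:00.
Rina ∩ Sam ∩ Nikolai ∩ Gabriel: 12:15-14:30, 18:00-20:00.
Those are the intersection windows.
Summing the common windows: 135 + 120 = 255 minutes.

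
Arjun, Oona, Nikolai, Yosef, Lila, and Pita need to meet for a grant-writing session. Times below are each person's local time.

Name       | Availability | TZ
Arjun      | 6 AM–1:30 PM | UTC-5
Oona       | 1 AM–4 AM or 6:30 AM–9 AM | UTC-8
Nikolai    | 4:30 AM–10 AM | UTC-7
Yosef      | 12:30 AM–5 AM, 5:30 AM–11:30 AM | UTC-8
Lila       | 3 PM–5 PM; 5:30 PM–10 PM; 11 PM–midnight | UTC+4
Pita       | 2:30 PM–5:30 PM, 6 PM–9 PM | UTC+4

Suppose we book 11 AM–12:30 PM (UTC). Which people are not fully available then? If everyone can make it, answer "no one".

Arjun in UTC: 11:00-18:30 (add 5h to convert from UTC-5).
Oona in UTC: 09:00-12:00, 14:30-17:00 (add 8h to convert from UTC-8).
Nikolai in UTC: 11:30-17:00 (add 7h to convert from UTC-7).
Yosef in UTC: 08:30-13:00, 13:30-19:30 (add 8h to convert from UTC-8).
Lila in UTC: 11:00-13:00, 13:30-18:00, 19:00-20:00 (subtract 4h to convert from UTC+4).
Pita in UTC: 10:30-13:30, 14:00-17:00 (subtract 4h to convert from UTC+4).
Arjun: free for 11:00-12:30. Oona: not fully free for 11:00-12:30. Nikolai: not fully free for 11:00-12:30. Yosef: free for 11:00-12:30. Lila: free for 11:00-12:30. Pita: free for 11:00-12:30.

Nikolai, Oona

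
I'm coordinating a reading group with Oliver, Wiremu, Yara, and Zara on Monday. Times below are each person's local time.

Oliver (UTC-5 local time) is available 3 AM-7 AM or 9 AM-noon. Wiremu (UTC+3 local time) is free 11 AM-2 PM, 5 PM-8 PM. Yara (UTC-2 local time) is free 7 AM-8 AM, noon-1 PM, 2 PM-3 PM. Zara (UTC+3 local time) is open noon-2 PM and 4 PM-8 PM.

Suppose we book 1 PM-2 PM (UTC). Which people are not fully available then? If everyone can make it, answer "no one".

Oliver in UTC: 08:00-12:00, 14:00-17:00 (add 5h to convert from UTC-5).
Wiremu in UTC: 08:00-11:00, 14:00-17:00 (subtract 3h to convert from UTC+3).
Yara in UTC: 09:00-10:00, 14:00-15:00, 16:00-17:00 (add 2h to convert from UTC-2).
Zara in UTC: 09:00-11:00, 13:00-17:00 (subtract 3h to convert from UTC+3).
Oliver: not fully free for 13:00-14:00. Wiremu: not fully free for 13:00-14:00. Yara: not fully free for 13:00-14:00. Zara: free for 13:00-14:00.

Oliver, Wiremu, Yara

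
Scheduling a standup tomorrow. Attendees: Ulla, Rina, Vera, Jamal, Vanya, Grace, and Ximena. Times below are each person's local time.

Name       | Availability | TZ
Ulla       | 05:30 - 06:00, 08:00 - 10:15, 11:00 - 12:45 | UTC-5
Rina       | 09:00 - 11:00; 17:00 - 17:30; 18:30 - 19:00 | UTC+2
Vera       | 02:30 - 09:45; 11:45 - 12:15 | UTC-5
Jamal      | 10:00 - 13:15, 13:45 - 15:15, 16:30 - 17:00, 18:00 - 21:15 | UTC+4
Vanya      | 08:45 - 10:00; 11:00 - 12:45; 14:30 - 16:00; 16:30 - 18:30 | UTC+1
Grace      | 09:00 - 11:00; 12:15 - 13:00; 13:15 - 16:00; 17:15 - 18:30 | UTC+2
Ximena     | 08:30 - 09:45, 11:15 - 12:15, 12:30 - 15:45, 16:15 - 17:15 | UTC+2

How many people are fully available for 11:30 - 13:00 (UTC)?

Ulla in UTC: 10:30-11:00, 13:00-15:15, 16:00-17:45 (add 5h to convert from UTC-5).
Rina in UTC: 07:00-09:00, 15:00-15:30, 16:30-17:00 (subtract 2h to convert from UTC+2).
Vera in UTC: 07:30-14:45, 16:45-17:15 (add 5h to convert from UTC-5).
Jamal in UTC: 06:00-09:15, 09:45-11:15, 12:30-13:00, 14:00-17:15 (subtract 4h to convert from UTC+4).
Vanya in UTC: 07:45-09:00, 10:00-11:45, 13:30-15:00, 15:30-17:30 (subtract 1h to convert from UTC+1).
Grace in UTC: 07:00-09:00, 10:15-11:00, 11:15-14:00, 15:15-16:30 (subtract 2h to convert from UTC+2).
Ximena in UTC: 06:30-07:45, 09:15-10:15, 10:30-13:45, 14:15-15:15 (subtract 2h to convert from UTC+2).
Vera, Grace, and Ximena can make the full 11:30-13:00 slot — that's 3.

3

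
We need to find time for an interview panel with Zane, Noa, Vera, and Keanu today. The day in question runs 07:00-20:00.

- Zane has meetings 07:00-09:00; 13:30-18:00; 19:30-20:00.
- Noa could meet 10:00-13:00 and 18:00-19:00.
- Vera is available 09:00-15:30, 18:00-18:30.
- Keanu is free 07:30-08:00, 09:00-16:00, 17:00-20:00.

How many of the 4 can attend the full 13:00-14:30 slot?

2

Zane free: 09:00-13:30, 18:00-19:30 (invert busy blocks within the working day).
Noa free: 10:00-13:00, 18:00-19:00.
Vera free: 09:00-15:30, 18:00-18:30.
Keanu free: 07:30-08:00, 09:00-16:00, 17:00-20:00.
Vera and Keanu can make the full 13:00-14:30 slot — that's 2.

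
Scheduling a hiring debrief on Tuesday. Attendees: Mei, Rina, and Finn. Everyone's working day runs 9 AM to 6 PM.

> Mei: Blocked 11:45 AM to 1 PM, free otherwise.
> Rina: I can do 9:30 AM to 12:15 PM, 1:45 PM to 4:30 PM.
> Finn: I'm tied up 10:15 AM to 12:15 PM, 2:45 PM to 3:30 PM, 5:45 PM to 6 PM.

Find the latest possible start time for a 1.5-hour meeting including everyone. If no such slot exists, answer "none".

Mei free: 09:00-11:45, 13:00-18:00 (invert busy blocks within the working day).
Rina free: 09:30-12:15, 13:45-16:30.
Finn free: 09:00-10:15, 12:15-14:45, 15:30-17:45 (invert busy blocks within the working day).
Mei ∩ Rina: 09:30-11:45, 13:45-16:30.
Mei ∩ Rina ∩ Finn: 09:30-10:15, 13:45-14:45, 15:30-16:30.
So the common availability across everyone is 09:30-10:15, 13:45-14:45, 15:30-16:30.
No common window is at least 90 minutes long.

none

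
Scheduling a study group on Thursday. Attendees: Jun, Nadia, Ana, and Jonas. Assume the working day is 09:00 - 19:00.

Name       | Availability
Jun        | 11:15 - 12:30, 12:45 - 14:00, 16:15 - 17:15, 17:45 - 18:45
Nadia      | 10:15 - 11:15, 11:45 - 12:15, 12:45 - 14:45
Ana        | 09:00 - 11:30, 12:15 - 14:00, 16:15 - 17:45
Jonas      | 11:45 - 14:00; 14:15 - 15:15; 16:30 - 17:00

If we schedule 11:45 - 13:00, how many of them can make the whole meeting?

1

Jonas can make the full 11:45-13:00 slot — that's 1.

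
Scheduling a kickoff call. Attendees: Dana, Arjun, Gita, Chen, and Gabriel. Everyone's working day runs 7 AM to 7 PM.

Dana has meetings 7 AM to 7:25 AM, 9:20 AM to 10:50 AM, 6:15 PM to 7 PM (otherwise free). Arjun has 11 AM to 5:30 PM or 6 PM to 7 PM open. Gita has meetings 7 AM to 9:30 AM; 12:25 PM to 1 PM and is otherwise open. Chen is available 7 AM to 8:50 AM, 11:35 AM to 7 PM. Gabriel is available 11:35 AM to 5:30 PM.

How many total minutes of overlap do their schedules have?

Dana free: 07:25-09:20, 10:50-18:15 (invert busy blocks within the working day).
Arjun free: 11:00-17:30, 18:00-19:00.
Gita free: 09:30-12:25, 13:00-19:00 (invert busy blocks within the working day).
Chen free: 07:00-08:50, 11:35-19:00.
Gabriel free: 11:35-17:30.
Dana ∩ Arjun: 11:00-17:30, 18:00-18:15.
Dana ∩ Arjun ∩ Gita: 11:00-12:25, 13:00-17:30, 18:00-18:15.
Dana ∩ Arjun ∩ Gita ∩ Chen: 11:35-12:25, 13:00-17:30, 18:00-18:15.
Dana ∩ Arjun ∩ Gita ∩ Chen ∩ Gabriel: 11:35-12:25, 13:00-17:30.
So the common availability across everyone is 11:35-12:25, 13:00-17:30.
Summing the common windows: 50 + 270 = 320 minutes.

320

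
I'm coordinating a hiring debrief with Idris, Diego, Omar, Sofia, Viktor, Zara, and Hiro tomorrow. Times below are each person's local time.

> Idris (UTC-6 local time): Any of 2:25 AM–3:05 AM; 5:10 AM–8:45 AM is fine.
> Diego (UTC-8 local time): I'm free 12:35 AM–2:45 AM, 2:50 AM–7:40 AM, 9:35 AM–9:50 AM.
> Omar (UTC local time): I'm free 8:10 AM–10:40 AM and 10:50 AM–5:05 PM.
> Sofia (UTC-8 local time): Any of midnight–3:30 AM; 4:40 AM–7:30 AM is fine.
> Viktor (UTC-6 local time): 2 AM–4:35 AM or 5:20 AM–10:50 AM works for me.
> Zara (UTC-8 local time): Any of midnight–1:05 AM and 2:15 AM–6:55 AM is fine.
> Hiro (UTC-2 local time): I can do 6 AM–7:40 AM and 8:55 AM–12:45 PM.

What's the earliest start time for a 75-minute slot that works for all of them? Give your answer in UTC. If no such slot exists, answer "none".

12:40

Idris in UTC: 08:25-09:05, 11:10-14:45 (add 6h to convert from UTC-6).
Diego in UTC: 08:35-10:45, 10:50-15:40, 17:35-17:50 (add 8h to convert from UTC-8).
Omar in UTC: 08:10-10:40, 10:50-17:05.
Sofia in UTC: 08:00-11:30, 12:40-15:30 (add 8h to convert from UTC-8).
Viktor in UTC: 08:00-10:35, 11:20-16:50 (add 6h to convert from UTC-6).
Zara in UTC: 08:00-09:05, 10:15-14:55 (add 8h to convert from UTC-8).
Hiro in UTC: 08:00-09:40, 10:55-14:45 (add 2h to convert from UTC-2).
Idris ∩ Diego: 08:35-09:05, 11:10-14:45.
Idris ∩ Diego ∩ Omar: 08:35-09:05, 11:10-14:45.
Idris ∩ Diego ∩ Omar ∩ Sofia: 08:35-09:05, 11:10-11:30, 12:40-14:45.
Idris ∩ Diego ∩ Omar ∩ Sofia ∩ Viktor: 08:35-09:05, 11:20-11:30, 12:40-14:45.
Idris ∩ Diego ∩ Omar ∩ Sofia ∩ Viktor ∩ Zara: 08:35-09:05, 11:20-11:30, 12:40-14:45.
Idris ∩ Diego ∩ Omar ∩ Sofia ∩ Viktor ∩ Zara ∩ Hiro: 08:35-09:05, 11:20-11:30, 12:40-14:45.
Those are the intersection windows.
The first common window of at least 75 minutes is 12:40-14:45, so the earliest start is 12:40.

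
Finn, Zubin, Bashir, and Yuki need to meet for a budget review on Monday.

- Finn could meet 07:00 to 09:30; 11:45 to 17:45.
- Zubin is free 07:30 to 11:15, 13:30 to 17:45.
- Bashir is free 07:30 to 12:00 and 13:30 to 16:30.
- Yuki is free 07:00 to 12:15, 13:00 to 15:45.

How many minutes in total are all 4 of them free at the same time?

255

Finn ∩ Zubin: 07:30-09:30, 13:30-17:45.
Finn ∩ Zubin ∩ Bashir: 07:30-09:30, 13:30-16:30.
Finn ∩ Zubin ∩ Bashir ∩ Yuki: 07:30-09:30, 13:30-15:45.
So the common availability across everyone is 07:30-09:30, 13:30-15:45.
Summing the common windows: 120 + 135 = 255 minutes.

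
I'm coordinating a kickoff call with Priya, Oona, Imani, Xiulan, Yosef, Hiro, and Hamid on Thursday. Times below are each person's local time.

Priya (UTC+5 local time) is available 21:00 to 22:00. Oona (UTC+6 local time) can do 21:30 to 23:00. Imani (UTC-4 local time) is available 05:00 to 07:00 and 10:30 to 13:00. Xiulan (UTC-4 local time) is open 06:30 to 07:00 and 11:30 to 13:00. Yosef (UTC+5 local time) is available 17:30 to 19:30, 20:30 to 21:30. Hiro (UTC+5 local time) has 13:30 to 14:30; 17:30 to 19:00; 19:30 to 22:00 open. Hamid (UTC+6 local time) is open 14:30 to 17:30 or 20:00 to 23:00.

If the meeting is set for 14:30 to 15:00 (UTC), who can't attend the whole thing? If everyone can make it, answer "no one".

Oona, Priya, Xiulan, Yosef

Priya in UTC: 16:00-17:00 (subtract 5h to convert from UTC+5).
Oona in UTC: 15:30-17:00 (subtract 6h to convert from UTC+6).
Imani in UTC: 09:00-11:00, 14:30-17:00 (add 4h to convert from UTC-4).
Xiulan in UTC: 10:30-11:00, 15:30-17:00 (add 4h to convert from UTC-4).
Yosef in UTC: 12:30-14:30, 15:30-16:30 (subtract 5h to convert from UTC+5).
Hiro in UTC: 08:30-09:30, 12:30-14:00, 14:30-17:00 (subtract 5h to convert from UTC+5).
Hamid in UTC: 08:30-11:30, 14:00-17:00 (subtract 6h to convert from UTC+6).
Priya: not fully free for 14:30-15:00. Oona: not fully free for 14:30-15:00. Imani: free for 14:30-15:00. Xiulan: not fully free for 14:30-15:00. Yosef: not fully free for 14:30-15:00. Hiro: free for 14:30-15:00. Hamid: free for 14:30-15:00.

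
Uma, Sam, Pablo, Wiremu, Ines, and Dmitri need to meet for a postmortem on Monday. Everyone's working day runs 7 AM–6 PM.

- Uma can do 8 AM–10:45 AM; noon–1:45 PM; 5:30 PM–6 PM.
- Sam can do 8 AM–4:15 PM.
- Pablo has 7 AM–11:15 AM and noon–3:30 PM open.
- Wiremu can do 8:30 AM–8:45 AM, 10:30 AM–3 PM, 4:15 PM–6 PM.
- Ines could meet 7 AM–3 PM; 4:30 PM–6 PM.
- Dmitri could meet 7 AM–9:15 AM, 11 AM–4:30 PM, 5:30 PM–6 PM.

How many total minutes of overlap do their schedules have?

Uma ∩ Sam: 08:00-10:45, 12:00-13:45.
Uma ∩ Sam ∩ Pablo: 08:00-10:45, 12:00-13:45.
Uma ∩ Sam ∩ Pablo ∩ Wiremu: 08:30-08:45, 10:30-10:45, 12:00-13:45.
Uma ∩ Sam ∩ Pablo ∩ Wiremu ∩ Ines: 08:30-08:45, 10:30-10:45, 12:00-13:45.
Uma ∩ Sam ∩ Pablo ∩ Wiremu ∩ Ines ∩ Dmitri: 08:30-08:45, 12:00-13:45.
Summing the common windows: 15 + 105 = 120 minutes.

120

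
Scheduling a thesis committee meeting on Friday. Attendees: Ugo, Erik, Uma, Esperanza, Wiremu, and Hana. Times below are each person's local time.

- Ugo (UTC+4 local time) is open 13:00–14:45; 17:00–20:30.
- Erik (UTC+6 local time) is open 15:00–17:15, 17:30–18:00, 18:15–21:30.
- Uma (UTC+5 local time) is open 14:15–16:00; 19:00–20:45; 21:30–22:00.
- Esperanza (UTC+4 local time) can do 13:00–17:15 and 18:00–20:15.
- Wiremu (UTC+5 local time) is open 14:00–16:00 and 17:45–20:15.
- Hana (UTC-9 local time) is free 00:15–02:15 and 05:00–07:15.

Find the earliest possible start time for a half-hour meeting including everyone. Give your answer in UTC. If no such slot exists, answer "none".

Ugo in UTC: 09:00-10:45, 13:00-16:30 (subtract 4h to convert from UTC+4).
Erik in UTC: 09:00-11:15, 11:30-12:00, 12:15-15:30 (subtract 6h to convert from UTC+6).
Uma in UTC: 09:15-11:00, 14:00-15:45, 16:30-17:00 (subtract 5h to convert from UTC+5).
Esperanza in UTC: 09:00-13:15, 14:00-16:15 (subtract 4h to convert from UTC+4).
Wiremu in UTC: 09:00-11:00, 12:45-15:15 (subtract 5h to convert from UTC+5).
Hana in UTC: 09:15-11:15, 14:00-16:15 (add 9h to convert from UTC-9).
Ugo ∩ Erik: 09:00-10:45, 13:00-15:30.
Ugo ∩ Erik ∩ Uma: 09:15-10:45, 14:00-15:30.
Ugo ∩ Erik ∩ Uma ∩ Esperanza: 09:15-10:45, 14:00-15:30.
Ugo ∩ Erik ∩ Uma ∩ Esperanza ∩ Wiremu: 09:15-10:45, 14:00-15:15.
Ugo ∩ Erik ∩ Uma ∩ Esperanza ∩ Wiremu ∩ Hana: 09:15-10:45, 14:00-15:15.
Those are the intersection windows.
The first common window of at least 30 minutes is 09:15-10:45, so the earliest start is 09:15.

09:15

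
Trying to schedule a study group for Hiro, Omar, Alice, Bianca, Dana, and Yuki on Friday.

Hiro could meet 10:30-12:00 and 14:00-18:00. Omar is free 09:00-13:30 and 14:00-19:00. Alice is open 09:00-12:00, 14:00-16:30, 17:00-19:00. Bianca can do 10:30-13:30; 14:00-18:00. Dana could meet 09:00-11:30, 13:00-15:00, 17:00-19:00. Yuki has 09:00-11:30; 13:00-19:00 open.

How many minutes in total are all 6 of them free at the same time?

Hiro ∩ Omar: 10:30-12:00, 14:00-18:00.
Hiro ∩ Omar ∩ Alice: 10:30-12:00, 14:00-16:30, 17:00-18:00.
Hiro ∩ Omar ∩ Alice ∩ Bianca: 10:30-12:00, 14:00-16:30, 17:00-18:00.
Hiro ∩ Omar ∩ Alice ∩ Bianca ∩ Dana: 10:30-11:30, 14:00-15:00, 17:00-18:00.
Hiro ∩ Omar ∩ Alice ∩ Bianca ∩ Dana ∩ Yuki: 10:30-11:30, 14:00-15:00, 17:00-18:00.
Summing the common windows: 60 + 60 + 60 = 180 minutes.

180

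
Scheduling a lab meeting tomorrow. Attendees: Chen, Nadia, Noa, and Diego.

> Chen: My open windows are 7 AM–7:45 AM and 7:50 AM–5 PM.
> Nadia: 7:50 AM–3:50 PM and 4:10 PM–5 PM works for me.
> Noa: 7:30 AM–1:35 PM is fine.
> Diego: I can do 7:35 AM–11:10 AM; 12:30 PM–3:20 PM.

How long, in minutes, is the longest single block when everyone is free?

200

Chen ∩ Nadia: 07:50-15:50, 16:10-17:00.
Chen ∩ Nadia ∩ Noa: 07:50-13:35.
Chen ∩ Nadia ∩ Noa ∩ Diego: 07:50-11:10, 12:30-13:35.
The longest is 07:50-11:10 at 200 minutes.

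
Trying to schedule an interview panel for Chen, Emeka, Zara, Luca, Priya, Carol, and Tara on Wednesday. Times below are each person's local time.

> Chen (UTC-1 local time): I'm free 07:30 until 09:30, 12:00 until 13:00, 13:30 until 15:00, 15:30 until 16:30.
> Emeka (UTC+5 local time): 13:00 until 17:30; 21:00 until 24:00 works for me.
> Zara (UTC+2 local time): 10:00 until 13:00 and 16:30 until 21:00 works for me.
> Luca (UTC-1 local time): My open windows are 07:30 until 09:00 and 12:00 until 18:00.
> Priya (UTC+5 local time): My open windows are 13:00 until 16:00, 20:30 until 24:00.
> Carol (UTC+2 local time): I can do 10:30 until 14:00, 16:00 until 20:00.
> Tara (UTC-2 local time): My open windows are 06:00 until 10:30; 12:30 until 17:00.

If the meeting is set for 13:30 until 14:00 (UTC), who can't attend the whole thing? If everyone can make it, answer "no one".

Carol, Emeka, Priya, Tara, Zara

Chen in UTC: 08:30-10:30, 13:00-14:00, 14:30-16:00, 16:30-17:30 (add 1h to convert from UTC-1).
Emeka in UTC: 08:00-12:30, 16:00-19:00 (subtract 5h to convert from UTC+5).
Zara in UTC: 08:00-11:00, 14:30-19:00 (subtract 2h to convert from UTC+2).
Luca in UTC: 08:30-10:00, 13:00-19:00 (add 1h to convert from UTC-1).
Priya in UTC: 08:00-11:00, 15:30-19:00 (subtract 5h to convert from UTC+5).
Carol in UTC: 08:30-12:00, 14:00-18:00 (subtract 2h to convert from UTC+2).
Tara in UTC: 08:00-12:30, 14:30-19:00 (add 2h to convert from UTC-2).
Chen: free for 13:30-14:00. Emeka: not fully free for 13:30-14:00. Zara: not fully free for 13:30-14:00. Luca: free for 13:30-14:00. Priya: not fully free for 13:30-14:00. Carol: not fully free for 13:30-14:00. Tara: not fully free for 13:30-14:00.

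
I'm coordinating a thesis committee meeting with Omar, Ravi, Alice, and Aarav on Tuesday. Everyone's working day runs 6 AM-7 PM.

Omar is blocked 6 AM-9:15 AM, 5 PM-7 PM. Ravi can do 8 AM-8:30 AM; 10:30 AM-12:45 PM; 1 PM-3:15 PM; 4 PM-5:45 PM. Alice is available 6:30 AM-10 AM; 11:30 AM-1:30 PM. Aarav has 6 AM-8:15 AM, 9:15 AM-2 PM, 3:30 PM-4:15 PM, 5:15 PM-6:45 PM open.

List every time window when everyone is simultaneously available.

Omar free: 09:15-17:00 (invert busy blocks within the working day).
Ravi free: 08:00-08:30, 10:30-12:45, 13:00-15:15, 16:00-17:45.
Alice free: 06:30-10:00, 11:30-13:30.
Aarav free: 06:00-08:15, 09:15-14:00, 15:30-16:15, 17:15-18:45.
Omar ∩ Ravi: 10:30-12:45, 13:00-15:15, 16:00-17:00.
Omar ∩ Ravi ∩ Alice: 11:30-12:45, 13:00-13:30.
Omar ∩ Ravi ∩ Alice ∩ Aarav: 11:30-12:45, 13:00-13:30.
So the common availability across everyone is 11:30-12:45, 13:00-13:30.

11:30-12:45, 13:00-13:30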